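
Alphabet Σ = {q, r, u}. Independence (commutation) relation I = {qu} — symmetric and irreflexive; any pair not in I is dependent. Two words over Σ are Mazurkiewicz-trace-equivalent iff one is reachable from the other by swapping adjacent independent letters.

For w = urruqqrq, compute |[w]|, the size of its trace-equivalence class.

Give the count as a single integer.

drop 0:u onto floor
drop 1:r onto {0:u}
drop 2:r onto {1:r}
drop 3:u onto {2:r}
drop 4:q onto {2:r}
drop 5:q onto {4:q}
drop 6:r onto {3:u, 5:q}
drop 7:q onto {6:r}
ground layer = {0:u}
drop-orders for the pieces not yet dropped (sum over which currently-grounded one goes next):
  1 to go: {7} 1
  2 to go: {6,7} 1
  3 to go: {3,6,7} 1  {5,6,7} 1
  4 to go: {3,5,6,7} 2  {4,5,6,7} 1
  5 to go: {3,4,5,6,7} 3
  6 to go: {2,3,4,5,6,7} 3
  if 0:u drops first: 3 orders

3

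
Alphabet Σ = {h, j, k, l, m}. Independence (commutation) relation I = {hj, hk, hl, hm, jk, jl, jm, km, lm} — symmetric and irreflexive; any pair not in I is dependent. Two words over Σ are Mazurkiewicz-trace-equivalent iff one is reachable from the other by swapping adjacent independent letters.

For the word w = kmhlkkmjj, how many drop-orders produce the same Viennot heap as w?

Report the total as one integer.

0(k) covers ∅
1(m) covers ∅
2(h) covers ∅
3(l) covers 0:k
4(k) covers 3:l
5(k) covers 4:k
6(m) covers 1:m
7(j) covers ∅
8(j) covers 7:j
floor of heap: 0:k, 1:m, 2:h, 7:j
completions by unplaced set U, small U first (add the entries for U minus each lowest piece of U):
  |U|=1: {2}:1  {5}:1  {6}:1  {8}:1
  |U|=2: {1,6}:1  {2,5}:2  {2,6}:2  {2,8}:2  {4,5}:1  {5,6}:2  {5,8}:2  {6,8}:2  {7,8}:1
  |U|=3: {1,2,6}:3  {1,5,6}:3  {1,6,8}:3  {2,4,5}:3  {2,5,6}:6  {2,5,8}:6  {2,6,8}:6  {2,7,8}:3  {3,4,5}:1  {4,5,6}:3  {4,5,8}:3  {5,6,8}:6  {5,7,8}:3  {6,7,8}:3
  |U|=4: {0,3,4,5}:1  {1,2,5,6}:12  {1,2,6,8}:12  {1,4,5,6}:6  {1,5,6,8}:12  {1,6,7,8}:6  {2,3,4,5}:4  {2,4,5,6}:12  {2,4,5,8}:12  {2,5,6,8}:24  {2,5,7,8}:12  {2,6,7,8}:12  {3,4,5,6}:4  {3,4,5,8}:4  {4,5,6,8}:12  {4,5,7,8}:6  {5,6,7,8}:12
  |U|=5: {0,2,3,4,5}:5  {0,3,4,5,6}:5  {0,3,4,5,8}:5  {1,2,4,5,6}:30  {1,2,5,6,8}:60  {1,2,6,7,8}:30  {1,3,4,5,6}:10  {1,4,5,6,8}:30  {1,5,6,7,8}:30  {2,3,4,5,6}:20  {2,3,4,5,8}:20  {2,4,5,6,8}:60  {2,4,5,7,8}:30  {2,5,6,7,8}:60  {3,4,5,6,8}:20  {3,4,5,7,8}:10  {4,5,6,7,8}:30
  |U|=6: {0,1,3,4,5,6}:15  {0,2,3,4,5,6}:30  {0,2,3,4,5,8}:30  {0,3,4,5,6,8}:30  {0,3,4,5,7,8}:15  {1,2,3,4,5,6}:60  {1,2,4,5,6,8}:180  {1,2,5,6,7,8}:180  {1,3,4,5,6,8}:60  {1,4,5,6,7,8}:90  {2,3,4,5,6,8}:120  {2,3,4,5,7,8}:60  {2,4,5,6,7,8}:180  {3,4,5,6,7,8}:60
  |U|=7: {0,1,2,3,4,5,6}:105  {0,1,3,4,5,6,8}:105  {0,2,3,4,5,6,8}:210  {0,2,3,4,5,7,8}:105  {0,3,4,5,6,7,8}:105  {1,2,3,4,5,6,8}:420  {1,2,4,5,6,7,8}:630  {1,3,4,5,6,7,8}:210  {2,3,4,5,6,7,8}:420
  start at 0(k): 1680
  start at 1(m): 840
  start at 2(h): 420
  start at 7(j): 840
sum over floor = 3780

3780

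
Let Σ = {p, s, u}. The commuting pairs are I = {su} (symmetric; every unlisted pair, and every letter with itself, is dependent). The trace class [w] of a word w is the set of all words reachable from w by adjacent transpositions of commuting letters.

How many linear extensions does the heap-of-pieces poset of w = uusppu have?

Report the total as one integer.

3

#0=u has no predecessor
#1=u depends on [0:u]
#2=s has no predecessor
#3=p depends on [1:u, 2:s]
#4=p depends on [3:p]
#5=u depends on [4:p]
sources: [0:u, 2:s]
N(rest) = Σ N(rest − s) over sources s of rest; N(one piece) = 1:
  size 1 → [5]=1
  size 2 → [4,5]=1
  size 3 → [3,4,5]=1
  size 4 → [1,3,4,5]=1  [2,3,4,5]=1
  first=0(u) contributes 2
  first=2(s) contributes 1
|[w]| = 3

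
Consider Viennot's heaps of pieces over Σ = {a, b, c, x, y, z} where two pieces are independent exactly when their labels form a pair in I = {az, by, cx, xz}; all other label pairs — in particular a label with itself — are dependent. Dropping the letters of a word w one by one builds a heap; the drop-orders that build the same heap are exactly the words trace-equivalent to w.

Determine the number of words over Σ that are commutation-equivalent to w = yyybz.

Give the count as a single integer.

0(y) covers ∅
1(y) covers 0:y
2(y) covers 1:y
3(b) covers ∅
4(z) covers 2:y, 3:b
floor of heap: 0:y, 3:b
completions by unplaced set U, small U first (add the entries for U minus each lowest piece of U):
  |U|=1: {4}:1
  |U|=2: {2,4}:1  {3,4}:1
  |U|=3: {1,2,4}:1  {2,3,4}:2
  start at 0(y): 3
  start at 3(b): 1
sum over floor = 4

4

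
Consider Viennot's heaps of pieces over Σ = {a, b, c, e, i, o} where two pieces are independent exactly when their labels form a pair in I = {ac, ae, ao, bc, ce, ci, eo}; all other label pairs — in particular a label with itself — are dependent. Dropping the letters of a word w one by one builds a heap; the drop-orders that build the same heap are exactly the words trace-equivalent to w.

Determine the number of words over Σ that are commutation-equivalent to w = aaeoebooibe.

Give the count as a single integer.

piece 0:a — minimal
piece 1:a rests on {0:a}
piece 2:e — minimal
piece 3:o — minimal
piece 4:e rests on {2:e}
piece 5:b rests on {1:a, 3:o, 4:e}
piece 6:o rests on {5:b}
piece 7:o rests on {6:o}
piece 8:i rests on {7:o}
piece 9:b rests on {8:i}
piece 10:e rests on {9:b}
minimal pieces: {0:a, 2:e, 3:o}
ways to finish when only these pieces remain (= sum over removing one remaining piece with nothing left below it):
  1 left: {10}→1
  2 left: {9,10}→1
  3 left: {8,9,10}→1
  4 left: {7,8,9,10}→1
  5 left: {6,7,8,9,10}→1
  6 left: {5,6,7,8,9,10}→1
  7 left: {1,5,6,7,8,9,10}→1  {3,5,6,7,8,9,10}→1  {4,5,6,7,8,9,10}→1
  8 left: {0,1,5,6,7,8,9,10}→1  {1,3,5,6,7,8,9,10}→2  {1,4,5,6,7,8,9,10}→2  {2,4,5,6,7,8,9,10}→1  {3,4,5,6,7,8,9,10}→2
  9 left: {0,1,3,5,6,7,8,9,10}→3  {0,1,4,5,6,7,8,9,10}→3  {1,2,4,5,6,7,8,9,10}→3  {1,3,4,5,6,7,8,9,10}→6  {2,3,4,5,6,7,8,9,10}→3
  placing 0:a first → 12 extensions
  placing 2:e first → 12 extensions
  placing 3:o first → 6 extensions
total linear extensions = 30

30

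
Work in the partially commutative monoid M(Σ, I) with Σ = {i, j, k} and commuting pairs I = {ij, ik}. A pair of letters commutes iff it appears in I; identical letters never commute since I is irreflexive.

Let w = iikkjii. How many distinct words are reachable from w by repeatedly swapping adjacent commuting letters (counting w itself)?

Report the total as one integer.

35

piece 0:i — minimal
piece 1:i rests on {0:i}
piece 2:k — minimal
piece 3:k rests on {2:k}
piece 4:j rests on {3:k}
piece 5:i rests on {1:i}
piece 6:i rests on {5:i}
minimal pieces: {0:i, 2:k}
ways to finish when only these pieces remain (= sum over removing one remaining piece with nothing left below it):
  1 left: {4}→1  {6}→1
  2 left: {3,4}→1  {4,6}→2  {5,6}→1
  3 left: {1,5,6}→1  {2,3,4}→1  {3,4,6}→3  {4,5,6}→3
  4 left: {0,1,5,6}→1  {1,4,5,6}→4  {2,3,4,6}→4  {3,4,5,6}→6
  5 left: {0,1,4,5,6}→5  {1,3,4,5,6}→10  {2,3,4,5,6}→10
  placing 0:i first → 20 extensions
  placing 2:k first → 15 extensions
total linear extensions = 35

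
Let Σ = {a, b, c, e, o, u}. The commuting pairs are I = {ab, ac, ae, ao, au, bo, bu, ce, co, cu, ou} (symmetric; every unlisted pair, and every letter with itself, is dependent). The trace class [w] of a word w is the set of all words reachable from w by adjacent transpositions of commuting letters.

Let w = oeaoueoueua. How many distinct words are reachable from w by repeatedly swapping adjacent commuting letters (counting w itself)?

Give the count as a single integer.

0(o) covers ∅
1(e) covers 0:o
2(a) covers ∅
3(o) covers 1:e
4(u) covers 1:e
5(e) covers 3:o, 4:u
6(o) covers 5:e
7(u) covers 5:e
8(e) covers 6:o, 7:u
9(u) covers 8:e
10(a) covers 2:a
floor of heap: 0:o, 2:a
completions by unplaced set U, small U first (add the entries for U minus each lowest piece of U):
  |U|=1: {9}:1  {10}:1
  |U|=2: {2,10}:1  {8,9}:1  {9,10}:2
  |U|=3: {2,9,10}:3  {6,8,9}:1  {7,8,9}:1  {8,9,10}:3
  |U|=4: {2,8,9,10}:6  {6,7,8,9}:2  {6,8,9,10}:4  {7,8,9,10}:4
  |U|=5: {2,6,8,9,10}:10  {2,7,8,9,10}:10  {5,6,7,8,9}:2  {6,7,8,9,10}:10
  |U|=6: {2,6,7,8,9,10}:30  {3,5,6,7,8,9}:2  {4,5,6,7,8,9}:2  {5,6,7,8,9,10}:12
  |U|=7: {2,5,6,7,8,9,10}:42  {3,4,5,6,7,8,9}:4  {3,5,6,7,8,9,10}:14  {4,5,6,7,8,9,10}:14
  |U|=8: {1,3,4,5,6,7,8,9}:4  {2,3,5,6,7,8,9,10}:56  {2,4,5,6,7,8,9,10}:56  {3,4,5,6,7,8,9,10}:32
  |U|=9: {0,1,3,4,5,6,7,8,9}:4  {1,3,4,5,6,7,8,9,10}:36  {2,3,4,5,6,7,8,9,10}:144
  start at 0(o): 180
  start at 2(a): 40
sum over floor = 220

220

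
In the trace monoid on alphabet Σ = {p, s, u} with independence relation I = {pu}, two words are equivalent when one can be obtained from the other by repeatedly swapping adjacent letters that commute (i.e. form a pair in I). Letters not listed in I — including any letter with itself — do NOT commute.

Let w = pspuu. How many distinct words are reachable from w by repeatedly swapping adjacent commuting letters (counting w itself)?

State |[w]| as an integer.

3

#0=p has no predecessor
#1=s depends on [0:p]
#2=p depends on [1:s]
#3=u depends on [1:s]
#4=u depends on [3:u]
sources: [0:p]
N(rest) = Σ N(rest − s) over sources s of rest; N(one piece) = 1:
  size 1 → [2]=1  [4]=1
  size 2 → [2,4]=2  [3,4]=1
  size 3 → [2,3,4]=3
  first=0(p) contributes 3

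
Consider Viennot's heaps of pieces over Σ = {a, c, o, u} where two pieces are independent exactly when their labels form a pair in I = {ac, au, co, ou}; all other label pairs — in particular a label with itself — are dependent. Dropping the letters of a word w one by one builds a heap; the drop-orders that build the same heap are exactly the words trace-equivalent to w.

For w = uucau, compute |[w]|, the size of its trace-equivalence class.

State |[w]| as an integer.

5

drop 0:u onto floor
drop 1:u onto {0:u}
drop 2:c onto {1:u}
drop 3:a onto floor
drop 4:u onto {2:c}
ground layer = {0:u, 3:a}
drop-orders for the pieces not yet dropped (sum over which currently-grounded one goes next):
  1 to go: {3} 1  {4} 1
  2 to go: {2,4} 1  {3,4} 2
  3 to go: {1,2,4} 1  {2,3,4} 3
  if 0:u drops first: 4 orders
  if 3:a drops first: 1 orders
heap linearizations: 5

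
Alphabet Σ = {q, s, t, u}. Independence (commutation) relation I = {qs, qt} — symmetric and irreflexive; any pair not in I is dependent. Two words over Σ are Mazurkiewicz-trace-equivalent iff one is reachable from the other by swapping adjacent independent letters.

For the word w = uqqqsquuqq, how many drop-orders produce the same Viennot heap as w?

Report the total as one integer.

#0=u has no predecessor
#1=q depends on [0:u]
#2=q depends on [1:q]
#3=q depends on [2:q]
#4=s depends on [0:u]
#5=q depends on [3:q]
#6=u depends on [4:s, 5:q]
#7=u depends on [6:u]
#8=q depends on [7:u]
#9=q depends on [8:q]
sources: [0:u]
N(rest) = Σ N(rest − s) over sources s of rest; N(one piece) = 1:
  size 1 → [9]=1
  size 2 → [8,9]=1
  size 3 → [7,8,9]=1
  size 4 → [6,7,8,9]=1
  size 5 → [4,6,7,8,9]=1  [5,6,7,8,9]=1
  size 6 → [3,5,6,7,8,9]=1  [4,5,6,7,8,9]=2
  size 7 → [2,3,5,6,7,8,9]=1  [3,4,5,6,7,8,9]=3
  size 8 → [1,2,3,5,6,7,8,9]=1  [2,3,4,5,6,7,8,9]=4
  first=0(u) contributes 5

5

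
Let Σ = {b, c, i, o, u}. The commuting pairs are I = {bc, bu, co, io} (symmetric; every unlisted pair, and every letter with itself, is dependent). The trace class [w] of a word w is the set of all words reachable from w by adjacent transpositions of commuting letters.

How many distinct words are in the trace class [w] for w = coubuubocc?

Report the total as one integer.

110

piece 0:c — minimal
piece 1:o — minimal
piece 2:u rests on {0:c, 1:o}
piece 3:b rests on {1:o}
piece 4:u rests on {2:u}
piece 5:u rests on {4:u}
piece 6:b rests on {3:b}
piece 7:o rests on {5:u, 6:b}
piece 8:c rests on {5:u}
piece 9:c rests on {8:c}
minimal pieces: {0:c, 1:o}
ways to finish when only these pieces remain (= sum over removing one remaining piece with nothing left below it):
  1 left: {7}→1  {9}→1
  2 left: {6,7}→1  {7,9}→2  {8,9}→1
  3 left: {3,6,7}→1  {6,7,9}→3  {7,8,9}→3
  4 left: {3,6,7,9}→4  {5,7,8,9}→3  {6,7,8,9}→6
  5 left: {3,6,7,8,9}→10  {4,5,7,8,9}→3  {5,6,7,8,9}→9
  6 left: {2,4,5,7,8,9}→3  {3,5,6,7,8,9}→19  {4,5,6,7,8,9}→12
  7 left: {0,2,4,5,7,8,9}→3  {2,4,5,6,7,8,9}→15  {3,4,5,6,7,8,9}→31
  8 left: {0,2,4,5,6,7,8,9}→18  {2,3,4,5,6,7,8,9}→46
  placing 0:c first → 46 extensions
  placing 1:o first → 64 extensions
total linear extensions = 110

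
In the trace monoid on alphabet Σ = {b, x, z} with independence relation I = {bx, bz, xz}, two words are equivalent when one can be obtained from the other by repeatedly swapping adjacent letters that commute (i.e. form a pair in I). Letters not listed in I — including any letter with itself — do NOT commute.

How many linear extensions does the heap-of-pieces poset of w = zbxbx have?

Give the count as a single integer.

30

drop 0:z onto floor
drop 1:b onto floor
drop 2:x onto floor
drop 3:b onto {1:b}
drop 4:x onto {2:x}
ground layer = {0:z, 1:b, 2:x}
drop-orders for the pieces not yet dropped (sum over which currently-grounded one goes next):
  1 to go: {0} 1  {3} 1  {4} 1
  2 to go: {0,3} 2  {0,4} 2  {1,3} 1  {2,4} 1  {3,4} 2
  3 to go: {0,1,3} 3  {0,2,4} 3  {0,3,4} 6  {1,3,4} 3  {2,3,4} 3
  if 0:z drops first: 6 orders
  if 1:b drops first: 12 orders
  if 2:x drops first: 12 orders
heap linearizations: 30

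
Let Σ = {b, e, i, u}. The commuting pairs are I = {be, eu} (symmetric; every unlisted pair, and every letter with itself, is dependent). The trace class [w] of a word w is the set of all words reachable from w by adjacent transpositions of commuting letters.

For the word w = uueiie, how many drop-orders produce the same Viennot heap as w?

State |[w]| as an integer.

0(u) covers ∅
1(u) covers 0:u
2(e) covers ∅
3(i) covers 1:u, 2:e
4(i) covers 3:i
5(e) covers 4:i
floor of heap: 0:u, 2:e
completions by unplaced set U, small U first (add the entries for U minus each lowest piece of U):
  |U|=1: {5}:1
  |U|=2: {4,5}:1
  |U|=3: {3,4,5}:1
  |U|=4: {1,3,4,5}:1  {2,3,4,5}:1
  start at 0(u): 2
  start at 2(e): 1
sum over floor = 3

3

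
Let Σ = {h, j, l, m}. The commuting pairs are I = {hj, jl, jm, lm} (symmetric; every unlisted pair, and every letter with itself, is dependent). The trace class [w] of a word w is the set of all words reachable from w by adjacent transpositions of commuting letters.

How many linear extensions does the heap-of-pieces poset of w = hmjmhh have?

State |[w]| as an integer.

6

0(h) covers ∅
1(m) covers 0:h
2(j) covers ∅
3(m) covers 1:m
4(h) covers 3:m
5(h) covers 4:h
floor of heap: 0:h, 2:j
completions by unplaced set U, small U first (add the entries for U minus each lowest piece of U):
  |U|=1: {2}:1  {5}:1
  |U|=2: {2,5}:2  {4,5}:1
  |U|=3: {2,4,5}:3  {3,4,5}:1
  |U|=4: {1,3,4,5}:1  {2,3,4,5}:4
  start at 0(h): 5
  start at 2(j): 1
sum over floor = 6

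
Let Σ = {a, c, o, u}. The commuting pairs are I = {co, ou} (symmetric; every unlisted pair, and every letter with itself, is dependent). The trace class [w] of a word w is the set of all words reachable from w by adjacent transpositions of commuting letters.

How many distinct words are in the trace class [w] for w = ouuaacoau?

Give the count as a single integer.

#0=o has no predecessor
#1=u has no predecessor
#2=u depends on [1:u]
#3=a depends on [0:o, 2:u]
#4=a depends on [3:a]
#5=c depends on [4:a]
#6=o depends on [4:a]
#7=a depends on [5:c, 6:o]
#8=u depends on [7:a]
sources: [0:o, 1:u]
N(rest) = Σ N(rest − s) over sources s of rest; N(one piece) = 1:
  size 1 → [8]=1
  size 2 → [7,8]=1
  size 3 → [5,7,8]=1  [6,7,8]=1
  size 4 → [5,6,7,8]=2
  size 5 → [4,5,6,7,8]=2
  size 6 → [3,4,5,6,7,8]=2
  size 7 → [0,3,4,5,6,7,8]=2  [2,3,4,5,6,7,8]=2
  first=0(o) contributes 2
  first=1(u) contributes 4
|[w]| = 6

6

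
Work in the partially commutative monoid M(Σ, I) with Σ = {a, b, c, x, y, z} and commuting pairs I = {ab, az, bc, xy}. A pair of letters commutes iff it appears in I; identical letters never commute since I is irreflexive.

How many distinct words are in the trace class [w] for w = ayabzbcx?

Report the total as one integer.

7

0(a) covers ∅
1(y) covers 0:a
2(a) covers 1:y
3(b) covers 1:y
4(z) covers 3:b
5(b) covers 4:z
6(c) covers 2:a, 4:z
7(x) covers 5:b, 6:c
floor of heap: 0:a
completions by unplaced set U, small U first (add the entries for U minus each lowest piece of U):
  |U|=1: {7}:1
  |U|=2: {5,7}:1  {6,7}:1
  |U|=3: {2,6,7}:1  {5,6,7}:2
  |U|=4: {2,5,6,7}:3  {4,5,6,7}:2
  |U|=5: {2,4,5,6,7}:5  {3,4,5,6,7}:2
  |U|=6: {2,3,4,5,6,7}:7
  start at 0(a): 7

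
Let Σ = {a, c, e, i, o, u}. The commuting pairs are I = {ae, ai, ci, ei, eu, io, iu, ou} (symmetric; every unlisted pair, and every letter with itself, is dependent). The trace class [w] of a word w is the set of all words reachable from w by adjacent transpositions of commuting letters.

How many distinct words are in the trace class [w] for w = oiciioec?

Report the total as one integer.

#0=o has no predecessor
#1=i has no predecessor
#2=c depends on [0:o]
#3=i depends on [1:i]
#4=i depends on [3:i]
#5=o depends on [2:c]
#6=e depends on [5:o]
#7=c depends on [6:e]
sources: [0:o, 1:i]
N(rest) = Σ N(rest − s) over sources s of rest; N(one piece) = 1:
  size 1 → [4]=1  [7]=1
  size 2 → [3,4]=1  [4,7]=2  [6,7]=1
  size 3 → [1,3,4]=1  [3,4,7]=3  [4,6,7]=3  [5,6,7]=1
  size 4 → [1,3,4,7]=4  [2,5,6,7]=1  [3,4,6,7]=6  [4,5,6,7]=4
  size 5 → [0,2,5,6,7]=1  [1,3,4,6,7]=10  [2,4,5,6,7]=5  [3,4,5,6,7]=10
  size 6 → [0,2,4,5,6,7]=6  [1,3,4,5,6,7]=20  [2,3,4,5,6,7]=15
  first=0(o) contributes 35
  first=1(i) contributes 21
|[w]| = 56

56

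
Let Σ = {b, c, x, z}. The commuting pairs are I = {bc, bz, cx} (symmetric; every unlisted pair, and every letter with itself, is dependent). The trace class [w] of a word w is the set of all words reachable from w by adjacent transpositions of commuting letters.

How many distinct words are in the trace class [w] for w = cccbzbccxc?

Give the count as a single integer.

drop 0:c onto floor
drop 1:c onto {0:c}
drop 2:c onto {1:c}
drop 3:b onto floor
drop 4:z onto {2:c}
drop 5:b onto {3:b}
drop 6:c onto {4:z}
drop 7:c onto {6:c}
drop 8:x onto {4:z, 5:b}
drop 9:c onto {7:c}
ground layer = {0:c, 3:b}
drop-orders for the pieces not yet dropped (sum over which currently-grounded one goes next):
  1 to go: {8} 1  {9} 1
  2 to go: {5,8} 1  {7,9} 1  {8,9} 2
  3 to go: {3,5,8} 1  {5,8,9} 3  {6,7,9} 1  {7,8,9} 3
  4 to go: {3,5,8,9} 4  {5,7,8,9} 6  {6,7,8,9} 4
  5 to go: {3,5,7,8,9} 10  {4,6,7,8,9} 4  {5,6,7,8,9} 10
  6 to go: {2,4,6,7,8,9} 4  {3,5,6,7,8,9} 20  {4,5,6,7,8,9} 14
  7 to go: {1,2,4,6,7,8,9} 4  {2,4,5,6,7,8,9} 18  {3,4,5,6,7,8,9} 34
  8 to go: {0,1,2,4,6,7,8,9} 4  {1,2,4,5,6,7,8,9} 22  {2,3,4,5,6,7,8,9} 52
  if 0:c drops first: 74 orders
  if 3:b drops first: 26 orders
heap linearizations: 100

100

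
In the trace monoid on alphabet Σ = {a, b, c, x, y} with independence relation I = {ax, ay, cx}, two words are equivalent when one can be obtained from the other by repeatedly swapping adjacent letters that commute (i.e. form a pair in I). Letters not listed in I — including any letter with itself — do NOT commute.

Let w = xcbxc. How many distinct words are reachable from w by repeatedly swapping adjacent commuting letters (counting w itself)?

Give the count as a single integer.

0(x) covers ∅
1(c) covers ∅
2(b) covers 0:x, 1:c
3(x) covers 2:b
4(c) covers 2:b
floor of heap: 0:x, 1:c
completions by unplaced set U, small U first (add the entries for U minus each lowest piece of U):
  |U|=1: {3}:1  {4}:1
  |U|=2: {3,4}:2
  |U|=3: {2,3,4}:2
  start at 0(x): 2
  start at 1(c): 2
sum over floor = 4

4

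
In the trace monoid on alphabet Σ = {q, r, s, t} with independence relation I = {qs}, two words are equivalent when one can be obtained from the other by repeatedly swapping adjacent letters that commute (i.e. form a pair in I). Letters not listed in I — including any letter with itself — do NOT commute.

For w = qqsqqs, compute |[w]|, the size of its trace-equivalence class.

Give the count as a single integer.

15

#0=q has no predecessor
#1=q depends on [0:q]
#2=s has no predecessor
#3=q depends on [1:q]
#4=q depends on [3:q]
#5=s depends on [2:s]
sources: [0:q, 2:s]
N(rest) = Σ N(rest − s) over sources s of rest; N(one piece) = 1:
  size 1 → [4]=1  [5]=1
  size 2 → [2,5]=1  [3,4]=1  [4,5]=2
  size 3 → [1,3,4]=1  [2,4,5]=3  [3,4,5]=3
  size 4 → [0,1,3,4]=1  [1,3,4,5]=4  [2,3,4,5]=6
  first=0(q) contributes 10
  first=2(s) contributes 5
|[w]| = 15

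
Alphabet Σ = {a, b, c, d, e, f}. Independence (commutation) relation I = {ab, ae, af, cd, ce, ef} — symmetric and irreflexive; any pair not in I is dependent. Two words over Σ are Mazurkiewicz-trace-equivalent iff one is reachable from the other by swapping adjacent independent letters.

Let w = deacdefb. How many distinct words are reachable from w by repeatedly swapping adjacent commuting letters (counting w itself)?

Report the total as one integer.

12

0(d) covers ∅
1(e) covers 0:d
2(a) covers 0:d
3(c) covers 2:a
4(d) covers 1:e, 2:a
5(e) covers 4:d
6(f) covers 3:c, 4:d
7(b) covers 5:e, 6:f
floor of heap: 0:d
completions by unplaced set U, small U first (add the entries for U minus each lowest piece of U):
  |U|=1: {7}:1
  |U|=2: {5,7}:1  {6,7}:1
  |U|=3: {3,6,7}:1  {5,6,7}:2
  |U|=4: {3,5,6,7}:3  {4,5,6,7}:2
  |U|=5: {1,4,5,6,7}:2  {3,4,5,6,7}:5
  |U|=6: {1,3,4,5,6,7}:7  {2,3,4,5,6,7}:5
  start at 0(d): 12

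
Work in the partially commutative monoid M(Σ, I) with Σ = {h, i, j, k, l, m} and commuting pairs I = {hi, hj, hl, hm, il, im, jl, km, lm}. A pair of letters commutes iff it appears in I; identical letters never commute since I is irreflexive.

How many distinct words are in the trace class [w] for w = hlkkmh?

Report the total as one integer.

0(h) covers ∅
1(l) covers ∅
2(k) covers 0:h, 1:l
3(k) covers 2:k
4(m) covers ∅
5(h) covers 3:k
floor of heap: 0:h, 1:l, 4:m
completions by unplaced set U, small U first (add the entries for U minus each lowest piece of U):
  |U|=1: {4}:1  {5}:1
  |U|=2: {3,5}:1  {4,5}:2
  |U|=3: {2,3,5}:1  {3,4,5}:3
  |U|=4: {0,2,3,5}:1  {1,2,3,5}:1  {2,3,4,5}:4
  start at 0(h): 5
  start at 1(l): 5
  start at 4(m): 2
sum over floor = 12

12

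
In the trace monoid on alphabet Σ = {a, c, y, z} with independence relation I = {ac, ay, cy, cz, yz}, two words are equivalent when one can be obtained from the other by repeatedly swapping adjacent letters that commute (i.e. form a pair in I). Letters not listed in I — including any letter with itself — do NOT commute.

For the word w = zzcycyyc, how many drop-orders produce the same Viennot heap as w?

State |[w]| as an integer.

drop 0:z onto floor
drop 1:z onto {0:z}
drop 2:c onto floor
drop 3:y onto floor
drop 4:c onto {2:c}
drop 5:y onto {3:y}
drop 6:y onto {5:y}
drop 7:c onto {4:c}
ground layer = {0:z, 2:c, 3:y}
drop-orders for the pieces not yet dropped (sum over which currently-grounded one goes next):
  1 to go: {1} 1  {6} 1  {7} 1
  2 to go: {0,1} 1  {1,6} 2  {1,7} 2  {4,7} 1  {5,6} 1  {6,7} 2
  3 to go: {0,1,6} 3  {0,1,7} 3  {1,4,7} 3  {1,5,6} 3  {1,6,7} 6  {2,4,7} 1  {3,5,6} 1  {4,6,7} 3  {5,6,7} 3
  4 to go: {0,1,4,7} 6  {0,1,5,6} 6  {0,1,6,7} 12  {1,2,4,7} 4  {1,3,5,6} 4  {1,4,6,7} 12  {1,5,6,7} 12  {2,4,6,7} 4  {3,5,6,7} 4  {4,5,6,7} 6
  5 to go: {0,1,2,4,7} 10  {0,1,3,5,6} 10  {0,1,4,6,7} 30  {0,1,5,6,7} 30  {1,2,4,6,7} 20  {1,3,5,6,7} 20  {1,4,5,6,7} 30  {2,4,5,6,7} 10  {3,4,5,6,7} 10
  6 to go: {0,1,2,4,6,7} 60  {0,1,3,5,6,7} 60  {0,1,4,5,6,7} 90  {1,2,4,5,6,7} 60  {1,3,4,5,6,7} 60  {2,3,4,5,6,7} 20
  if 0:z drops first: 140 orders
  if 2:c drops first: 210 orders
  if 3:y drops first: 210 orders
heap linearizations: 560

560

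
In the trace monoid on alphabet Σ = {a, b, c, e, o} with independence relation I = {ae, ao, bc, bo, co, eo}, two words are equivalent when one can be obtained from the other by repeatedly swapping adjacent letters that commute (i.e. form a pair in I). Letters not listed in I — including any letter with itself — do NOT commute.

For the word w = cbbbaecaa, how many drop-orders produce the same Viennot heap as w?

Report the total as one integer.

0(c) covers ∅
1(b) covers ∅
2(b) covers 1:b
3(b) covers 2:b
4(a) covers 0:c, 3:b
5(e) covers 0:c, 3:b
6(c) covers 4:a, 5:e
7(a) covers 6:c
8(a) covers 7:a
floor of heap: 0:c, 1:b
completions by unplaced set U, small U first (add the entries for U minus each lowest piece of U):
  |U|=1: {8}:1
  |U|=2: {7,8}:1
  |U|=3: {6,7,8}:1
  |U|=4: {4,6,7,8}:1  {5,6,7,8}:1
  |U|=5: {4,5,6,7,8}:2
  |U|=6: {0,4,5,6,7,8}:2  {3,4,5,6,7,8}:2
  |U|=7: {0,3,4,5,6,7,8}:4  {2,3,4,5,6,7,8}:2
  start at 0(c): 2
  start at 1(b): 6
sum over floor = 8

8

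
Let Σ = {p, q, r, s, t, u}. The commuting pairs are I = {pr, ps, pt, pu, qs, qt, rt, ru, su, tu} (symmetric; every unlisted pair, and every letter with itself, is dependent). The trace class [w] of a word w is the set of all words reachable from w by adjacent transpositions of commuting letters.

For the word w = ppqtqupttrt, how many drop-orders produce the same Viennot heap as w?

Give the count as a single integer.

piece 0:p — minimal
piece 1:p rests on {0:p}
piece 2:q rests on {1:p}
piece 3:t — minimal
piece 4:q rests on {2:q}
piece 5:u rests on {4:q}
piece 6:p rests on {4:q}
piece 7:t rests on {3:t}
piece 8:t rests on {7:t}
piece 9:r rests on {4:q}
piece 10:t rests on {8:t}
minimal pieces: {0:p, 3:t}
ways to finish when only these pieces remain (= sum over removing one remaining piece with nothing left below it):
  1 left: {5}→1  {6}→1  {9}→1  {10}→1
  2 left: {5,6}→2  {5,9}→2  {5,10}→2  {6,9}→2  {6,10}→2  {8,10}→1  {9,10}→2
  3 left: {5,6,9}→6  {5,6,10}→6  {5,8,10}→3  {5,9,10}→6  {6,8,10}→3  {6,9,10}→6  {7,8,10}→1  {8,9,10}→3
  4 left: {3,7,8,10}→1  {4,5,6,9}→6  {5,6,8,10}→12  {5,6,9,10}→24  {5,7,8,10}→4  {5,8,9,10}→12  {6,7,8,10}→4  {6,8,9,10}→12  {7,8,9,10}→4
  5 left: {2,4,5,6,9}→6  {3,5,7,8,10}→5  {3,6,7,8,10}→5  {3,7,8,9,10}→5  {4,5,6,9,10}→30  {5,6,7,8,10}→20  {5,6,8,9,10}→60  {5,7,8,9,10}→20  {6,7,8,9,10}→20
  6 left: {1,2,4,5,6,9}→6  {2,4,5,6,9,10}→36  {3,5,6,7,8,10}→30  {3,5,7,8,9,10}→30  {3,6,7,8,9,10}→30  {4,5,6,8,9,10}→90  {5,6,7,8,9,10}→120
  7 left: {0,1,2,4,5,6,9}→6  {1,2,4,5,6,9,10}→42  {2,4,5,6,8,9,10}→126  {3,5,6,7,8,9,10}→210  {4,5,6,7,8,9,10}→210
  8 left: {0,1,2,4,5,6,9,10}→48  {1,2,4,5,6,8,9,10}→168  {2,4,5,6,7,8,9,10}→336  {3,4,5,6,7,8,9,10}→420
  9 left: {0,1,2,4,5,6,8,9,10}→216  {1,2,4,5,6,7,8,9,10}→504  {2,3,4,5,6,7,8,9,10}→756
  placing 0:p first → 1260 extensions
  placing 3:t first → 720 extensions
total linear extensions = 1980

1980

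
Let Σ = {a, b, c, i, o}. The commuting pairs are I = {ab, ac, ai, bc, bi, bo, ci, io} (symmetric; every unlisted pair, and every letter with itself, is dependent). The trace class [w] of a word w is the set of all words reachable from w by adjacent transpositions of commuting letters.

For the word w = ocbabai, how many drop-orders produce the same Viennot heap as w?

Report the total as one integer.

315

0(o) covers ∅
1(c) covers 0:o
2(b) covers ∅
3(a) covers 0:o
4(b) covers 2:b
5(a) covers 3:a
6(i) covers ∅
floor of heap: 0:o, 2:b, 6:i
completions by unplaced set U, small U first (add the entries for U minus each lowest piece of U):
  |U|=1: {1}:1  {4}:1  {5}:1  {6}:1
  |U|=2: {1,4}:2  {1,5}:2  {1,6}:2  {2,4}:1  {3,5}:1  {4,5}:2  {4,6}:2  {5,6}:2
  |U|=3: {1,2,4}:3  {1,3,5}:3  {1,4,5}:6  {1,4,6}:6  {1,5,6}:6  {2,4,5}:3  {2,4,6}:3  {3,4,5}:3  {3,5,6}:3  {4,5,6}:6
  |U|=4: {0,1,3,5}:3  {1,2,4,5}:12  {1,2,4,6}:12  {1,3,4,5}:12  {1,3,5,6}:12  {1,4,5,6}:24  {2,3,4,5}:6  {2,4,5,6}:12  {3,4,5,6}:12
  |U|=5: {0,1,3,4,5}:15  {0,1,3,5,6}:15  {1,2,3,4,5}:30  {1,2,4,5,6}:60  {1,3,4,5,6}:60  {2,3,4,5,6}:30
  start at 0(o): 180
  start at 2(b): 90
  start at 6(i): 45
sum over floor = 315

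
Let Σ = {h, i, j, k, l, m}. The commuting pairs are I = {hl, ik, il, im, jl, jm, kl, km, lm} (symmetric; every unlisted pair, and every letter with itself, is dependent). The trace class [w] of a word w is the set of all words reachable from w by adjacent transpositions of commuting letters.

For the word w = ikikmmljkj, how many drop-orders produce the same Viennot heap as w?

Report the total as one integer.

2160

piece 0:i — minimal
piece 1:k — minimal
piece 2:i rests on {0:i}
piece 3:k rests on {1:k}
piece 4:m — minimal
piece 5:m rests on {4:m}
piece 6:l — minimal
piece 7:j rests on {2:i, 3:k}
piece 8:k rests on {7:j}
piece 9:j rests on {8:k}
minimal pieces: {0:i, 1:k, 4:m, 6:l}
ways to finish when only these pieces remain (= sum over removing one remaining piece with nothing left below it):
  1 left: {5}→1  {6}→1  {9}→1
  2 left: {4,5}→1  {5,6}→2  {5,9}→2  {6,9}→2  {8,9}→1
  3 left: {4,5,6}→3  {4,5,9}→3  {5,6,9}→6  {5,8,9}→3  {6,8,9}→3  {7,8,9}→1
  4 left: {2,7,8,9}→1  {3,7,8,9}→1  {4,5,6,9}→12  {4,5,8,9}→6  {5,6,8,9}→12  {5,7,8,9}→4  {6,7,8,9}→4
  5 left: {0,2,7,8,9}→1  {1,3,7,8,9}→1  {2,3,7,8,9}→2  {2,5,7,8,9}→5  {2,6,7,8,9}→5  {3,5,7,8,9}→5  {3,6,7,8,9}→5  {4,5,6,8,9}→30  {4,5,7,8,9}→10  {5,6,7,8,9}→20
  6 left: {0,2,3,7,8,9}→3  {0,2,5,7,8,9}→6  {0,2,6,7,8,9}→6  {1,2,3,7,8,9}→3  {1,3,5,7,8,9}→6  {1,3,6,7,8,9}→6  {2,3,5,7,8,9}→12  {2,3,6,7,8,9}→12  {2,4,5,7,8,9}→15  {2,5,6,7,8,9}→30  {3,4,5,7,8,9}→15  {3,5,6,7,8,9}→30  {4,5,6,7,8,9}→60
  7 left: {0,1,2,3,7,8,9}→6  {0,2,3,5,7,8,9}→21  {0,2,3,6,7,8,9}→21  {0,2,4,5,7,8,9}→21  {0,2,5,6,7,8,9}→42  {1,2,3,5,7,8,9}→21  {1,2,3,6,7,8,9}→21  {1,3,4,5,7,8,9}→21  {1,3,5,6,7,8,9}→42  {2,3,4,5,7,8,9}→42  {2,3,5,6,7,8,9}→84  {2,4,5,6,7,8,9}→105  {3,4,5,6,7,8,9}→105
  8 left: {0,1,2,3,5,7,8,9}→48  {0,1,2,3,6,7,8,9}→48  {0,2,3,4,5,7,8,9}→84  {0,2,3,5,6,7,8,9}→168  {0,2,4,5,6,7,8,9}→168  {1,2,3,4,5,7,8,9}→84  {1,2,3,5,6,7,8,9}→168  {1,3,4,5,6,7,8,9}→168  {2,3,4,5,6,7,8,9}→336
  placing 0:i first → 756 extensions
  placing 1:k first → 756 extensions
  placing 4:m first → 432 extensions
  placing 6:l first → 216 extensions
total linear extensions = 2160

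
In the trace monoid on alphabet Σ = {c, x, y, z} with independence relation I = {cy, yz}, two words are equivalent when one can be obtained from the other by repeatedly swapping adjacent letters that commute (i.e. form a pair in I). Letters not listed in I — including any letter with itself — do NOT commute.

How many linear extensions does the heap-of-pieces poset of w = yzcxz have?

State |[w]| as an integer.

0(y) covers ∅
1(z) covers ∅
2(c) covers 1:z
3(x) covers 0:y, 2:c
4(z) covers 3:x
floor of heap: 0:y, 1:z
completions by unplaced set U, small U first (add the entries for U minus each lowest piece of U):
  |U|=1: {4}:1
  |U|=2: {3,4}:1
  |U|=3: {0,3,4}:1  {2,3,4}:1
  start at 0(y): 1
  start at 1(z): 2
sum over floor = 3

3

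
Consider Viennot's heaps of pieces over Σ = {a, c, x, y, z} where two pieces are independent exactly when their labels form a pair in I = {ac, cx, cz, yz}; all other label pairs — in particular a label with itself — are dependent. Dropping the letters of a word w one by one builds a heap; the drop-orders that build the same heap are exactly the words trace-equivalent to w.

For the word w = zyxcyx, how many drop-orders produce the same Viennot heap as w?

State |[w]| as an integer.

drop 0:z onto floor
drop 1:y onto floor
drop 2:x onto {0:z, 1:y}
drop 3:c onto {1:y}
drop 4:y onto {2:x, 3:c}
drop 5:x onto {4:y}
ground layer = {0:z, 1:y}
drop-orders for the pieces not yet dropped (sum over which currently-grounded one goes next):
  1 to go: {5} 1
  2 to go: {4,5} 1
  3 to go: {2,4,5} 1  {3,4,5} 1
  4 to go: {0,2,4,5} 1  {2,3,4,5} 2
  if 0:z drops first: 2 orders
  if 1:y drops first: 3 orders
heap linearizations: 5

5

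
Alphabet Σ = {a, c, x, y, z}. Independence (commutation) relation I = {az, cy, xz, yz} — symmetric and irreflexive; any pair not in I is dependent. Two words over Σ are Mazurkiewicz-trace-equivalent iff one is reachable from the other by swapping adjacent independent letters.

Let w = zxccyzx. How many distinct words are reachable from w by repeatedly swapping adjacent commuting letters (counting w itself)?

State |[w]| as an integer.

16

drop 0:z onto floor
drop 1:x onto floor
drop 2:c onto {0:z, 1:x}
drop 3:c onto {2:c}
drop 4:y onto {1:x}
drop 5:z onto {3:c}
drop 6:x onto {3:c, 4:y}
ground layer = {0:z, 1:x}
drop-orders for the pieces not yet dropped (sum over which currently-grounded one goes next):
  1 to go: {5} 1  {6} 1
  2 to go: {4,6} 1  {5,6} 2
  3 to go: {3,5,6} 2  {4,5,6} 3
  4 to go: {2,3,5,6} 2  {3,4,5,6} 5
  5 to go: {0,2,3,5,6} 2  {2,3,4,5,6} 7
  if 0:z drops first: 7 orders
  if 1:x drops first: 9 orders
heap linearizations: 16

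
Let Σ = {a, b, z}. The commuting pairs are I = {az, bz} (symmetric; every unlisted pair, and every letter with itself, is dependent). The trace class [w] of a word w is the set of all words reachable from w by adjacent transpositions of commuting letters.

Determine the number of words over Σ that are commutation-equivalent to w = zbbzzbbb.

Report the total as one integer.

56

piece 0:z — minimal
piece 1:b — minimal
piece 2:b rests on {1:b}
piece 3:z rests on {0:z}
piece 4:z rests on {3:z}
piece 5:b rests on {2:b}
piece 6:b rests on {5:b}
piece 7:b rests on {6:b}
minimal pieces: {0:z, 1:b}
ways to finish when only these pieces remain (= sum over removing one remaining piece with nothing left below it):
  1 left: {4}→1  {7}→1
  2 left: {3,4}→1  {4,7}→2  {6,7}→1
  3 left: {0,3,4}→1  {3,4,7}→3  {4,6,7}→3  {5,6,7}→1
  4 left: {0,3,4,7}→4  {2,5,6,7}→1  {3,4,6,7}→6  {4,5,6,7}→4
  5 left: {0,3,4,6,7}→10  {1,2,5,6,7}→1  {2,4,5,6,7}→5  {3,4,5,6,7}→10
  6 left: {0,3,4,5,6,7}→20  {1,2,4,5,6,7}→6  {2,3,4,5,6,7}→15
  placing 0:z first → 21 extensions
  placing 1:b first → 35 extensions
total linear extensions = 56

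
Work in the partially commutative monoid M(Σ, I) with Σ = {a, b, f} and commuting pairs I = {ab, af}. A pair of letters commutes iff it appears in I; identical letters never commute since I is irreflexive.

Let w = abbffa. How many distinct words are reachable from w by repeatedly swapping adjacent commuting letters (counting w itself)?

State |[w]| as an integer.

drop 0:a onto floor
drop 1:b onto floor
drop 2:b onto {1:b}
drop 3:f onto {2:b}
drop 4:f onto {3:f}
drop 5:a onto {0:a}
ground layer = {0:a, 1:b}
drop-orders for the pieces not yet dropped (sum over which currently-grounded one goes next):
  1 to go: {4} 1  {5} 1
  2 to go: {0,5} 1  {3,4} 1  {4,5} 2
  3 to go: {0,4,5} 3  {2,3,4} 1  {3,4,5} 3
  4 to go: {0,3,4,5} 6  {1,2,3,4} 1  {2,3,4,5} 4
  if 0:a drops first: 5 orders
  if 1:b drops first: 10 orders
heap linearizations: 15

15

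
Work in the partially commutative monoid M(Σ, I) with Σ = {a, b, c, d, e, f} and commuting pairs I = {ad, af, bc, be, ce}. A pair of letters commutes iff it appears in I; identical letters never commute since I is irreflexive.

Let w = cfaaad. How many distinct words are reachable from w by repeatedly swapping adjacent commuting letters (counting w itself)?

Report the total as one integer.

10

drop 0:c onto floor
drop 1:f onto {0:c}
drop 2:a onto {0:c}
drop 3:a onto {2:a}
drop 4:a onto {3:a}
drop 5:d onto {1:f}
ground layer = {0:c}
drop-orders for the pieces not yet dropped (sum over which currently-grounded one goes next):
  1 to go: {4} 1  {5} 1
  2 to go: {1,5} 1  {3,4} 1  {4,5} 2
  3 to go: {1,4,5} 3  {2,3,4} 1  {3,4,5} 3
  4 to go: {1,3,4,5} 6  {2,3,4,5} 4
  if 0:c drops first: 10 orders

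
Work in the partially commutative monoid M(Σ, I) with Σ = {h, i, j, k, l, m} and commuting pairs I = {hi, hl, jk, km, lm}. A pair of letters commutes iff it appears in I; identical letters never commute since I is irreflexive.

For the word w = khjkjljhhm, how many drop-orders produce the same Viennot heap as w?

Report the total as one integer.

0(k) covers ∅
1(h) covers 0:k
2(j) covers 1:h
3(k) covers 1:h
4(j) covers 2:j
5(l) covers 3:k, 4:j
6(j) covers 5:l
7(h) covers 6:j
8(h) covers 7:h
9(m) covers 8:h
floor of heap: 0:k
completions by unplaced set U, small U first (add the entries for U minus each lowest piece of U):
  |U|=1: {9}:1
  |U|=2: {8,9}:1
  |U|=3: {7,8,9}:1
  |U|=4: {6,7,8,9}:1
  |U|=5: {5,6,7,8,9}:1
  |U|=6: {3,5,6,7,8,9}:1  {4,5,6,7,8,9}:1
  |U|=7: {2,4,5,6,7,8,9}:1  {3,4,5,6,7,8,9}:2
  |U|=8: {2,3,4,5,6,7,8,9}:3
  start at 0(k): 3

3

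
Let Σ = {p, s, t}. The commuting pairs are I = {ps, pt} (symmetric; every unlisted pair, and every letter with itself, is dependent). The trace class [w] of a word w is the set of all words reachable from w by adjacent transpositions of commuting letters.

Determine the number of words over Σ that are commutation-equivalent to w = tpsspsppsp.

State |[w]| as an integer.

252

piece 0:t — minimal
piece 1:p — minimal
piece 2:s rests on {0:t}
piece 3:s rests on {2:s}
piece 4:p rests on {1:p}
piece 5:s rests on {3:s}
piece 6:p rests on {4:p}
piece 7:p rests on {6:p}
piece 8:s rests on {5:s}
piece 9:p rests on {7:p}
minimal pieces: {0:t, 1:p}
ways to finish when only these pieces remain (= sum over removing one remaining piece with nothing left below it):
  1 left: {8}→1  {9}→1
  2 left: {5,8}→1  {7,9}→1  {8,9}→2
  3 left: {3,5,8}→1  {5,8,9}→3  {6,7,9}→1  {7,8,9}→3
  4 left: {2,3,5,8}→1  {3,5,8,9}→4  {4,6,7,9}→1  {5,7,8,9}→6  {6,7,8,9}→4
  5 left: {0,2,3,5,8}→1  {1,4,6,7,9}→1  {2,3,5,8,9}→5  {3,5,7,8,9}→10  {4,6,7,8,9}→5  {5,6,7,8,9}→10
  6 left: {0,2,3,5,8,9}→6  {1,4,6,7,8,9}→6  {2,3,5,7,8,9}→15  {3,5,6,7,8,9}→20  {4,5,6,7,8,9}→15
  7 left: {0,2,3,5,7,8,9}→21  {1,4,5,6,7,8,9}→21  {2,3,5,6,7,8,9}→35  {3,4,5,6,7,8,9}→35
  8 left: {0,2,3,5,6,7,8,9}→56  {1,3,4,5,6,7,8,9}→56  {2,3,4,5,6,7,8,9}→70
  placing 0:t first → 126 extensions
  placing 1:p first → 126 extensions
total linear extensions = 252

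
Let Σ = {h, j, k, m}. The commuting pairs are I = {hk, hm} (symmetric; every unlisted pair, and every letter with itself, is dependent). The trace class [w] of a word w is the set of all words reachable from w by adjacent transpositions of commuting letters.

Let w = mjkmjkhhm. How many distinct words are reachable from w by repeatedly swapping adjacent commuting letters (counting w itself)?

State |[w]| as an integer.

0(m) covers ∅
1(j) covers 0:m
2(k) covers 1:j
3(m) covers 2:k
4(j) covers 3:m
5(k) covers 4:j
6(h) covers 4:j
7(h) covers 6:h
8(m) covers 5:k
floor of heap: 0:m
completions by unplaced set U, small U first (add the entries for U minus each lowest piece of U):
  |U|=1: {7}:1  {8}:1
  |U|=2: {5,8}:1  {6,7}:1  {7,8}:2
  |U|=3: {5,7,8}:3  {6,7,8}:3
  |U|=4: {5,6,7,8}:6
  |U|=5: {4,5,6,7,8}:6
  |U|=6: {3,4,5,6,7,8}:6
  |U|=7: {2,3,4,5,6,7,8}:6
  start at 0(m): 6

6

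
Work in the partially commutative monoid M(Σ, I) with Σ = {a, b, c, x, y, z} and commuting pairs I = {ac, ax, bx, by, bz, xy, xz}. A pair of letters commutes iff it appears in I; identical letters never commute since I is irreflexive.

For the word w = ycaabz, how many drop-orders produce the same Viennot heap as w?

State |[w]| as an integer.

piece 0:y — minimal
piece 1:c rests on {0:y}
piece 2:a rests on {0:y}
piece 3:a rests on {2:a}
piece 4:b rests on {1:c, 3:a}
piece 5:z rests on {1:c, 3:a}
minimal pieces: {0:y}
ways to finish when only these pieces remain (= sum over removing one remaining piece with nothing left below it):
  1 left: {4}→1  {5}→1
  2 left: {4,5}→2
  3 left: {1,4,5}→2  {3,4,5}→2
  4 left: {1,3,4,5}→4  {2,3,4,5}→2
  placing 0:y first → 6 extensions

6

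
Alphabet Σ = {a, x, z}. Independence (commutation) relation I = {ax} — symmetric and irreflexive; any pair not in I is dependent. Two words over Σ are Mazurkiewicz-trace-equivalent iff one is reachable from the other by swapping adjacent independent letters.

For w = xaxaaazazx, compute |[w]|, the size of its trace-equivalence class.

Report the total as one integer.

#0=x has no predecessor
#1=a has no predecessor
#2=x depends on [0:x]
#3=a depends on [1:a]
#4=a depends on [3:a]
#5=a depends on [4:a]
#6=z depends on [2:x, 5:a]
#7=a depends on [6:z]
#8=z depends on [7:a]
#9=x depends on [8:z]
sources: [0:x, 1:a]
N(rest) = Σ N(rest − s) over sources s of rest; N(one piece) = 1:
  size 1 → [9]=1
  size 2 → [8,9]=1
  size 3 → [7,8,9]=1
  size 4 → [6,7,8,9]=1
  size 5 → [2,6,7,8,9]=1  [5,6,7,8,9]=1
  size 6 → [0,2,6,7,8,9]=1  [2,5,6,7,8,9]=2  [4,5,6,7,8,9]=1
  size 7 → [0,2,5,6,7,8,9]=3  [2,4,5,6,7,8,9]=3  [3,4,5,6,7,8,9]=1
  size 8 → [0,2,4,5,6,7,8,9]=6  [1,3,4,5,6,7,8,9]=1  [2,3,4,5,6,7,8,9]=4
  first=0(x) contributes 5
  first=1(a) contributes 10
|[w]| = 15

15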